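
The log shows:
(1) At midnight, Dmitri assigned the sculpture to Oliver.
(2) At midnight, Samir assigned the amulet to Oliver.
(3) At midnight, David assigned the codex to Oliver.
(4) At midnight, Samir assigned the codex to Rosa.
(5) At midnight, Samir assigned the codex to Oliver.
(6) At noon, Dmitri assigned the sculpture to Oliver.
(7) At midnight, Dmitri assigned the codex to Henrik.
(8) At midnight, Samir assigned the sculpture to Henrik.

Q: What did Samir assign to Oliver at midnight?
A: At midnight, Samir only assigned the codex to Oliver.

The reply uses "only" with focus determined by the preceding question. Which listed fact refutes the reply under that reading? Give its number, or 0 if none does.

Answering "What did ...?" puts focus on the thing — here, "the codex".
"Only" then excludes alternative things while the background — same agent, recipient, setting (Samir / Oliver / at midnight) — is held fixed.
Fact (2) keeps same agent, recipient, setting (Samir / Oliver / at midnight) but has thing = the amulet; that refutes the reply.
(Fact (4) would refute a reading with focus on the recipient — but that is not what the question asks.)

2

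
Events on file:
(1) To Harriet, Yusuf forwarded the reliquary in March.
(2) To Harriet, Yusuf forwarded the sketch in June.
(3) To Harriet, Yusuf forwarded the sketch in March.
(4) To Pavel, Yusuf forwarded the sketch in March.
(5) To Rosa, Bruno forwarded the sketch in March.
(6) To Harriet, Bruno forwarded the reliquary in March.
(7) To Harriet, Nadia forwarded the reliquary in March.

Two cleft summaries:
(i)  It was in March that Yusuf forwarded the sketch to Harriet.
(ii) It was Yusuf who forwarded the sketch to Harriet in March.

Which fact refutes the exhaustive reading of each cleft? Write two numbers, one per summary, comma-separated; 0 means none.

Summary (i) focuses "in March" (the setting); background agent = Yusuf, thing = the sketch, recipient = Harriet. Fact (2) matches that background with setting = in June — refutes (i).
Summary (ii) focuses "Yusuf" (the agent); background thing = the sketch, recipient = Harriet, setting = in March. No fact matches that background with a different agent, so 0.

2, 0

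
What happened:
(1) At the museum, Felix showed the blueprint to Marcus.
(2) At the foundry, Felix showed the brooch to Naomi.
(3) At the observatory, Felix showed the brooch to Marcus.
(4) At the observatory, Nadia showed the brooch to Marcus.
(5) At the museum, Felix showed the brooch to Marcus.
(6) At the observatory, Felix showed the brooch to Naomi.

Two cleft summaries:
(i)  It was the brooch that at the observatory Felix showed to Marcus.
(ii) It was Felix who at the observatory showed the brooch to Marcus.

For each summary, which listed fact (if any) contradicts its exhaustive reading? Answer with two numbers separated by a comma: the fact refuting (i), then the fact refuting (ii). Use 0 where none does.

0, 4

(i): focus "the brooch". No fact shares same agent, recipient, setting (Felix / Marcus / at the observatory) with a different thing. 0.
(ii): focus "Felix". Looking for same thing, recipient, setting (the brooch / Marcus / at the observatory) with some other agent — fact (4) has Nadia there. Refuted.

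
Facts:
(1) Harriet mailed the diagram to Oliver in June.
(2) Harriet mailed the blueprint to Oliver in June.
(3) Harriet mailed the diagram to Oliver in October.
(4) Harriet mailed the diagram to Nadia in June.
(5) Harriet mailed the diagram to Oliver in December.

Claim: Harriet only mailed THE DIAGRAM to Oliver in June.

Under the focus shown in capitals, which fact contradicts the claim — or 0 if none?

2

Focus (in capitals) is "the diagram" — the thing. "Only" excludes alternative things while holding fixed Harriet as agent and Oliver as recipient and in June as setting.
Fact (2) shares the background but differs in thing (the blueprint) — a counterexample.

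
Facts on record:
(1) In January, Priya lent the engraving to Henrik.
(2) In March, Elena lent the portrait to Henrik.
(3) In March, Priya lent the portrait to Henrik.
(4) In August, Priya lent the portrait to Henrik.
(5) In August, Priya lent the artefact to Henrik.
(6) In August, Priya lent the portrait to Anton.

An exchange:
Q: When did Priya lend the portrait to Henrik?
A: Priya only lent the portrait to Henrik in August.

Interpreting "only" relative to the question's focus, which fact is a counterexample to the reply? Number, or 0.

3

Answering "When did ...?" puts focus on the setting — here, "in August".
"Only" then excludes alternative settings while the background — same agent, thing, recipient (Priya / the portrait / Henrik) — is held fixed.
Fact (3) keeps same agent, thing, recipient (Priya / the portrait / Henrik) but has setting = in March; that refutes the reply.
(Fact (5) would refute a reading with focus on the thing — but that is not what the question asks.)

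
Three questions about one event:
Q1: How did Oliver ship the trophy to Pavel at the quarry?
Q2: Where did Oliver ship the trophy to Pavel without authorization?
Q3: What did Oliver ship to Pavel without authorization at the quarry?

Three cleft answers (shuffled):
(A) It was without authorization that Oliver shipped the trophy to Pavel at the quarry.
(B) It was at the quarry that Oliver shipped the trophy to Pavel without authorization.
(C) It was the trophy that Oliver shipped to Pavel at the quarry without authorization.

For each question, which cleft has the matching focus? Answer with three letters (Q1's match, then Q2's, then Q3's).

ABC

Q1 asks about the manner; cleft (A) focuses "without authorization", which is the manner — so Q1 → A.
Q2 asks about the location; cleft (B) focuses "at the quarry", which is the location — so Q2 → B.
Q3 asks about the direct object; cleft (C) focuses "the trophy", which is the direct object — so Q3 → C.
Mapping: Q1→A, Q2→B, Q3→C.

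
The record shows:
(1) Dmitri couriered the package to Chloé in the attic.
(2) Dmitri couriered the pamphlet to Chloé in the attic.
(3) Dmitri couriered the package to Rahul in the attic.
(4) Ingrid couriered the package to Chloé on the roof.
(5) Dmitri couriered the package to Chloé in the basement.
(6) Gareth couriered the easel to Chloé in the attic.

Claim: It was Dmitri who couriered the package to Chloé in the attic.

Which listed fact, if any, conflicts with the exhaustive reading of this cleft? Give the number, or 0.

0

Focus of the cleft: "Dmitri" (the agent). Presupposed background: same thing, recipient, setting (the package / Chloé / in the attic).
Exhaustivity: Dmitri is the only agent satisfying that background.
No listed fact matches the background with a different agent. Exhaustivity holds.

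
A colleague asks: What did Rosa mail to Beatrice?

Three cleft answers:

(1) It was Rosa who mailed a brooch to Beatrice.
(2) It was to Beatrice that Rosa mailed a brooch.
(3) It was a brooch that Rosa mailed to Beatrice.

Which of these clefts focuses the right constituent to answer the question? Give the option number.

The question word "what" targets the direct object.
Option (1) clefts "Rosa" — the subject (agent), not what was asked.
Option (2) clefts "to Beatrice" — the recipient, not what was asked.
Option (3) clefts "a brooch" — that matches what the question asks about.
So the congruent reply is (3).

3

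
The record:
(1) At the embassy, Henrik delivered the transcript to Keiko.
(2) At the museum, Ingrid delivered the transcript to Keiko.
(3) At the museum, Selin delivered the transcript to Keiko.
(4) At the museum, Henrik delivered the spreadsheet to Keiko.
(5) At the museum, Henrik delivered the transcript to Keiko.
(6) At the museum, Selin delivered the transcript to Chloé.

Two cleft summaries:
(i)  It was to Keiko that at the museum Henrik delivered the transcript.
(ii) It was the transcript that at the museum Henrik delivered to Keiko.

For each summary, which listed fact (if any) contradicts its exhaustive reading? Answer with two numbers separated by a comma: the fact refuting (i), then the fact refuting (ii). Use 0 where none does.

0, 4

Summary (i) focuses "Keiko" (the recipient); background Henrik as agent and the transcript as thing and at the museum as setting. No fact matches that background with a different recipient, so 0.
Summary (ii) focuses "the transcript" (the thing); background Henrik as agent and Keiko as recipient and at the museum as setting. Fact (4) matches that background with thing = the spreadsheet — refutes (ii).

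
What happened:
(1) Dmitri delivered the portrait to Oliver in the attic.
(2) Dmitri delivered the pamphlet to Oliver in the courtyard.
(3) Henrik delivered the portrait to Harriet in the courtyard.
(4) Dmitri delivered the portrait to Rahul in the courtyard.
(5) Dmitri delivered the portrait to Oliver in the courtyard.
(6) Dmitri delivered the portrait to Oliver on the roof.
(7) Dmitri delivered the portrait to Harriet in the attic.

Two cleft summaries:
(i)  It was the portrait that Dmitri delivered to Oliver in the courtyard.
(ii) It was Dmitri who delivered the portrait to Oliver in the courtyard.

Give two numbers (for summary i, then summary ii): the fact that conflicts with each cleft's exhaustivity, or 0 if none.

2, 0

(i): focus "the portrait". Looking for same agent, recipient, setting (Dmitri / Oliver / in the courtyard) with some other thing — fact (2) has the pamphlet there. Refuted.
(ii): focus "Dmitri". No fact shares same thing, recipient, setting (the portrait / Oliver / in the courtyard) with a different agent. 0.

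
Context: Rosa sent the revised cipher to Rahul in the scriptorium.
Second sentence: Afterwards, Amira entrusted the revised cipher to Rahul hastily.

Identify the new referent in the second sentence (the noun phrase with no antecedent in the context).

Amira

"the revised cipher" and "Rahul" in the second sentence are given — already mentioned in the context.
"Amira" has no antecedent in the context; it is discourse-new.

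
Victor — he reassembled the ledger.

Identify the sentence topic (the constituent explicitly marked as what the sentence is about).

Victor

The construction explicitly marks "Victor" as what the sentence is about — the topic.
The remainder of the clause is the comment (what is said about the topic).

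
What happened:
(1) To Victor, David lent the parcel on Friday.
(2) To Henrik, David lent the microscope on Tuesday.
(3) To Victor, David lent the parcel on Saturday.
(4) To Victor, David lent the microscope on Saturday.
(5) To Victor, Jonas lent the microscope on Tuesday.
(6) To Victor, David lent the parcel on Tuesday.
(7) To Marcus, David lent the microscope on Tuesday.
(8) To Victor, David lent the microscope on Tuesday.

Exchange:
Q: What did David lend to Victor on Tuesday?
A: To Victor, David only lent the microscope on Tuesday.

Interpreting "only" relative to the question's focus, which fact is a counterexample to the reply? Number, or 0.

6

Answering "What did ...?" puts focus on the thing — here, "the microscope".
"Only" then excludes alternative things while the background — agent = David, recipient = Victor, setting = on Tuesday — is held fixed.
Fact (6) shares the background with a different thing (the parcel) — counterexample.
(Fact (2) would refute a reading with focus on the recipient — but that is not what the question asks.)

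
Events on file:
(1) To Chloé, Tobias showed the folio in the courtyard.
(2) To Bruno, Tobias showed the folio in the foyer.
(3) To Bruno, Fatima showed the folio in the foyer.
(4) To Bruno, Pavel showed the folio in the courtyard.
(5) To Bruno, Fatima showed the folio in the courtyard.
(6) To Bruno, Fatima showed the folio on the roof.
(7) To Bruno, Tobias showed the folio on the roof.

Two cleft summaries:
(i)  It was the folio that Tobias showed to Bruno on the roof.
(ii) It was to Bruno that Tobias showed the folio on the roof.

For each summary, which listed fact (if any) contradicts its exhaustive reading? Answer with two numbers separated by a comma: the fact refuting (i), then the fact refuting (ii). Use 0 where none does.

0, 0

Summary (i) focuses "the folio" (the thing); background Tobias as agent and Bruno as recipient and on the roof as setting. No fact matches that background with a different thing, so 0.
Summary (ii) focuses "Bruno" (the recipient); background Tobias as agent and the folio as thing and on the roof as setting. No fact matches that background with a different recipient, so 0.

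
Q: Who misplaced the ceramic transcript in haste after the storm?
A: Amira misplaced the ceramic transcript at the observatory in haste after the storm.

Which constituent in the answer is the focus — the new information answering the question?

Amira

The wh-word "who" asks about the subject (agent).
In the answer, "the ceramic transcript", "after the storm" and "in haste" are given — repeated from the question.
"at the observatory" is also new, but it specifies the location, which is not what the question asks about — so it is not the focus.
The constituent filling the subject (agent) gap is "Amira"; that is the focus.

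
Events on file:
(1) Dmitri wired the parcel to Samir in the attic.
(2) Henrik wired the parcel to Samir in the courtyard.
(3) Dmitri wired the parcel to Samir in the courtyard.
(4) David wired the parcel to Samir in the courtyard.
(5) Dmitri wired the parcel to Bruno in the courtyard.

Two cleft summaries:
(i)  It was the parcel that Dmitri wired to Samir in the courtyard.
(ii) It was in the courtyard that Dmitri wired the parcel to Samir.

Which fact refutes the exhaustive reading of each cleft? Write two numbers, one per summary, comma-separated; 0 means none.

(i): focus "the parcel". No fact shares Dmitri as agent and Samir as recipient and in the courtyard as setting with a different thing. 0.
(ii): focus "in the courtyard". Looking for Dmitri as agent and the parcel as thing and Samir as recipient with some other setting — fact (1) has in the attic there. Refuted.

0, 1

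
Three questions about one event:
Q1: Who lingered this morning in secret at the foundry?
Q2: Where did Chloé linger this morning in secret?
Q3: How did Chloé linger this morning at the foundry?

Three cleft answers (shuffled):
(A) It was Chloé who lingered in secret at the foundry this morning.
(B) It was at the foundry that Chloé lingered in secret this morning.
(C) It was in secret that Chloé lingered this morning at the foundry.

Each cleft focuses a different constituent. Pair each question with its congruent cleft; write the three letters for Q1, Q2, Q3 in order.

ABC

Q1 asks about the subject (agent); cleft (A) focuses "Chloé", which is the subject (agent) — so Q1 → A.
Q2 asks about the location; cleft (B) focuses "at the foundry", which is the location — so Q2 → B.
Q3 asks about the manner; cleft (C) focuses "in secret", which is the manner — so Q3 → C.
Mapping: Q1→A, Q2→B, Q3→C.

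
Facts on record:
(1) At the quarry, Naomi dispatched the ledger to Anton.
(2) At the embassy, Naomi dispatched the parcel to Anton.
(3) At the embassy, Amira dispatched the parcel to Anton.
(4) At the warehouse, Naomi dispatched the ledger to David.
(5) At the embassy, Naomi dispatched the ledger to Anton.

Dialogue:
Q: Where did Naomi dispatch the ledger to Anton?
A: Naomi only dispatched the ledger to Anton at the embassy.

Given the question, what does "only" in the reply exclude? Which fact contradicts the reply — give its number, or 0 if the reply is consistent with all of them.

1

The question "Where did ...?" targets the setting, so in the reply the focus falls on "at the embassy".
"Only" then excludes alternative settings while the background — same agent, thing, recipient (Naomi / the ledger / Anton) — is held fixed.
Fact (1) shares the background with a different setting (at the quarry) — counterexample.
(Fact (2) would refute a reading with focus on the thing — but that is not what the question asks.)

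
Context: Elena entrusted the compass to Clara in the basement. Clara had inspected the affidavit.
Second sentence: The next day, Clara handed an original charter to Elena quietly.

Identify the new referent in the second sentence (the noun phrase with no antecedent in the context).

an original charter

"Clara" and "Elena" in the second sentence are given — already mentioned in the context.
"an original charter" has no antecedent in the context; it is discourse-new (the indefinite article also signals a new referent).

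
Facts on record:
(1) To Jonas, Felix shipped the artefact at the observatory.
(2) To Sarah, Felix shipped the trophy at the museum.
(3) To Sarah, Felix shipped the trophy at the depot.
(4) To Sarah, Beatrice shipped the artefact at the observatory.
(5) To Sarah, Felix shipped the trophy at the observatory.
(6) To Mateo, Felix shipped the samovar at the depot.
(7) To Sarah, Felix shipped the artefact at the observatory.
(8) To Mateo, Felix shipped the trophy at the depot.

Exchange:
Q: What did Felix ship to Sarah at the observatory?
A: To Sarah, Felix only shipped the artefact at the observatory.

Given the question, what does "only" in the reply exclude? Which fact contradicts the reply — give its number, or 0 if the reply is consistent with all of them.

Answering "What did ...?" puts focus on the thing — here, "the artefact".
So "only" ranges over things; the rest (Felix as agent and Sarah as recipient and at the observatory as setting) is presupposed.
Fact (5) keeps Felix as agent and Sarah as recipient and at the observatory as setting but has thing = the trophy; that refutes the reply.
(Fact (1) would refute a reading with focus on the recipient — but that is not what the question asks.)

5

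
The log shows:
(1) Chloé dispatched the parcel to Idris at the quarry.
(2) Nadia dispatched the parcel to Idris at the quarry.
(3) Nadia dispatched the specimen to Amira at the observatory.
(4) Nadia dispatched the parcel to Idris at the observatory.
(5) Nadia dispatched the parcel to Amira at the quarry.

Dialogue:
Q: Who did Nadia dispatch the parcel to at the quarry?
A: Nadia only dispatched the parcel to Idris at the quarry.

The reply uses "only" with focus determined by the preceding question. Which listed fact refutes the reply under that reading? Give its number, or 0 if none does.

The question "Who did ... to ...?" targets the recipient, so in the reply the focus falls on "Idris".
So "only" ranges over recipients; the rest (same agent, thing, setting (Nadia / the parcel / at the quarry)) is presupposed.
Fact (5) shares the background with a different recipient (Amira) — counterexample.
(Fact (4) would refute a reading with focus on the setting — but that is not what the question asks.)

5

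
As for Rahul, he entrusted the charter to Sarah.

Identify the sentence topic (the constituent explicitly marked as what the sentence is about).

Rahul

The construction explicitly marks "Rahul" as what the sentence is about — the topic.
The remainder of the clause is the comment (what is said about the topic).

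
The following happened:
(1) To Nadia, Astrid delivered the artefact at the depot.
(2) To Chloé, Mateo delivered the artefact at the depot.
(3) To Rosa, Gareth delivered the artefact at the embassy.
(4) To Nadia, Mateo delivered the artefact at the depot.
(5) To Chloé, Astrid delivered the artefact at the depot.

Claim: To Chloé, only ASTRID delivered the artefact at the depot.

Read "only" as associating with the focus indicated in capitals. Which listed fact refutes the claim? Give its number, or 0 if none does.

2

The capitals mark "Astrid" as focus. So "only" rules out other agents, with the rest (thing = the artefact, recipient = Chloé, setting = at the depot) as background.
Fact (2) shares the background but differs in agent (Mateo) — a counterexample.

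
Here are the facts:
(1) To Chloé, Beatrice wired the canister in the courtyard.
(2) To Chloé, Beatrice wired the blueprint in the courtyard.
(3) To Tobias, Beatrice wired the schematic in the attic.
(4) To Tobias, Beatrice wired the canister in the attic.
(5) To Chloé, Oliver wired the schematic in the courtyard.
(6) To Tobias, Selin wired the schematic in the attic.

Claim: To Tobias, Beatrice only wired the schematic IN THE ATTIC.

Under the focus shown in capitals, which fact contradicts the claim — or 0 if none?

The capitals mark "in the attic" as focus. So "only" rules out other settings, with the rest (agent = Beatrice, thing = the schematic, recipient = Tobias) as background.
No fact matches agent = Beatrice, thing = the schematic, recipient = Tobias with a different setting — every other fact differs on at least one backgrounded slot. So no fact refutes it.

0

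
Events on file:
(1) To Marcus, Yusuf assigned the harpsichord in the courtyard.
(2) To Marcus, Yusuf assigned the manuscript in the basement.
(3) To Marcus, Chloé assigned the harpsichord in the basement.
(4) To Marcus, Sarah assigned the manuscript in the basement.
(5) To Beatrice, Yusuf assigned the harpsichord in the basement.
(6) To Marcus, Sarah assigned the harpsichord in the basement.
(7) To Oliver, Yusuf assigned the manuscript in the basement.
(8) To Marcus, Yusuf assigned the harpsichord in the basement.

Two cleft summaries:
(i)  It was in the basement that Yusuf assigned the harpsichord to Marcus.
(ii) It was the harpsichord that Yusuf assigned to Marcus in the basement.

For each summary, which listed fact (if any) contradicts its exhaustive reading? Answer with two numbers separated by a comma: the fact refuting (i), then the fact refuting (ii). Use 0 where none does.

Summary (i) focuses "in the basement" (the setting); background agent = Yusuf, thing = the harpsichord, recipient = Marcus. Fact (1) matches that background with setting = in the courtyard — refutes (i).
Summary (ii) focuses "the harpsichord" (the thing); background agent = Yusuf, recipient = Marcus, setting = in the basement. Fact (2) matches that background with thing = the manuscript — refutes (ii).

1, 2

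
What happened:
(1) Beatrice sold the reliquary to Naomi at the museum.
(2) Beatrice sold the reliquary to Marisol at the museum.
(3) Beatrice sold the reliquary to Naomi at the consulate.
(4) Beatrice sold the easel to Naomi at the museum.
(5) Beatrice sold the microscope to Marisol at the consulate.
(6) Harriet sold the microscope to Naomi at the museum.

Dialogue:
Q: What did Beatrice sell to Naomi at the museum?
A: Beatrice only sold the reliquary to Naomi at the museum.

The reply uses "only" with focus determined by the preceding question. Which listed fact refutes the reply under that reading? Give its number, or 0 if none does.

4

Answering "What did ...?" puts focus on the thing — here, "the reliquary".
So "only" ranges over things; the rest (agent = Beatrice, recipient = Naomi, setting = at the museum) is presupposed.
Fact (4) keeps agent = Beatrice, recipient = Naomi, setting = at the museum but has thing = the easel; that refutes the reply.
(Fact (3) would refute a reading with focus on the setting — but that is not what the question asks.)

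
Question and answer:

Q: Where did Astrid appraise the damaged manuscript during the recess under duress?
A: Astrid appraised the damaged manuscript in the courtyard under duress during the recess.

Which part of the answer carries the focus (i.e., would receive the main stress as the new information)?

in the courtyard

The wh-word "where" asks about the location.
In the answer, "Astrid", "the damaged manuscript", "under duress" and "during the recess" are given — repeated from the question.
The constituent filling the location gap is "in the courtyard"; that is the focus and would carry nuclear stress.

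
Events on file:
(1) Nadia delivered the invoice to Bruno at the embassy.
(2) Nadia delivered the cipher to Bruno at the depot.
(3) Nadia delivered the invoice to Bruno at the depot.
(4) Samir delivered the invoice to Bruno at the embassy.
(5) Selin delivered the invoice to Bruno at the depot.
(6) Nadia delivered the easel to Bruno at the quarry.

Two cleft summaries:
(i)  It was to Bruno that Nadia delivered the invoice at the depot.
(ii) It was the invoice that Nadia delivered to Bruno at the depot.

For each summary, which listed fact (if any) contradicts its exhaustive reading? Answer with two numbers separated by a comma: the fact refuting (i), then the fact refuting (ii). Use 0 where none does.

(i): focus "Bruno". No fact shares agent = Nadia, thing = the invoice, setting = at the depot with a different recipient. 0.
(ii): focus "the invoice". Looking for agent = Nadia, recipient = Bruno, setting = at the depot with some other thing — fact (2) has the cipher there. Refuted.

0, 2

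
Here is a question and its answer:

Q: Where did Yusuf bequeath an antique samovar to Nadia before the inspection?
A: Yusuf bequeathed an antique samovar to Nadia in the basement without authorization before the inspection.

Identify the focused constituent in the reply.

The wh-word "where" asks about the location.
In the answer, "Yusuf", "an antique samovar", "to Nadia" and "before the inspection" are given — repeated from the question.
"without authorization" is also new, but it specifies the manner, which is not what the question asks about — so it is not the focus.
The constituent filling the location gap is "in the basement"; that is the focus.

in the basement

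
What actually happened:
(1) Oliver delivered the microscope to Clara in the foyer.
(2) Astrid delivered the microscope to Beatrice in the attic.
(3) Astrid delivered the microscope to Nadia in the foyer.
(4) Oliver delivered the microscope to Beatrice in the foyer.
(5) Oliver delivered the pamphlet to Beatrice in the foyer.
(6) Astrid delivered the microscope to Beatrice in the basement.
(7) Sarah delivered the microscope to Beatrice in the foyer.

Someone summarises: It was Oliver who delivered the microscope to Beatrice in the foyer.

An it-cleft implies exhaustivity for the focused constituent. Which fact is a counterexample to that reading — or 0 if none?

The cleft puts "Oliver" in focus and presupposes the open proposition with the microscope as thing and Beatrice as recipient and in the foyer as setting.
Exhaustivity: Oliver is the only agent satisfying that background.
But fact (7) also has the microscope as thing and Beatrice as recipient and in the foyer as setting, with agent = Sarah — so the exhaustive reading fails.

7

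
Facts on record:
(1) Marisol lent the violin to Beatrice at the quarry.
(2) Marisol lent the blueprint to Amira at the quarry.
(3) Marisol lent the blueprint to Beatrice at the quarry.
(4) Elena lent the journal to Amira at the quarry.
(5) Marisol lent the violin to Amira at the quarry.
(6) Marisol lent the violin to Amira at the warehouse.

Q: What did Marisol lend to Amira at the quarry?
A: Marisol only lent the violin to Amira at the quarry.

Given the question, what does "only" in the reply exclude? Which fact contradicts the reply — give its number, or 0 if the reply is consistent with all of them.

Answering "What did ...?" puts focus on the thing — here, "the violin".
"Only" then excludes alternative things while the background — Marisol as agent and Amira as recipient and at the quarry as setting — is held fixed.
Fact (2) shares the background with a different thing (the blueprint) — counterexample.
(Fact (1) would refute a reading with focus on the recipient — but that is not what the question asks.)

2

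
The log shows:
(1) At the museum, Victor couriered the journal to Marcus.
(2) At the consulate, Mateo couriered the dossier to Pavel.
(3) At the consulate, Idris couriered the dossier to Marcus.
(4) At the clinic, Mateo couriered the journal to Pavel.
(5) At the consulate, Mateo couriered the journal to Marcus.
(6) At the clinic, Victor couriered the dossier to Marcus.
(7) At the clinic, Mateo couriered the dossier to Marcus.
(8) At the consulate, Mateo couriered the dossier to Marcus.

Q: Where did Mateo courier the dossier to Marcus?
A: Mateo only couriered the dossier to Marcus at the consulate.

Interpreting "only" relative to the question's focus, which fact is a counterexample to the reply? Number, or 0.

7

Answering "Where did ...?" puts focus on the setting — here, "at the consulate".
So "only" ranges over settings; the rest (agent = Mateo, thing = the dossier, recipient = Marcus) is presupposed.
Fact (7) shares the background with a different setting (at the clinic) — counterexample.
(Fact (2) would refute a reading with focus on the recipient — but that is not what the question asks.)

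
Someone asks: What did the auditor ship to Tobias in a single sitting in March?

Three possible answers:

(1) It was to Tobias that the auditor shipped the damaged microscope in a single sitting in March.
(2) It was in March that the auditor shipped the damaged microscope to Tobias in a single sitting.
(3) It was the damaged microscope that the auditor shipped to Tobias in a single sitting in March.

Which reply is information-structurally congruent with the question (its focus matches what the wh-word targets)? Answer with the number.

3

The question word "what" targets the direct object.
Option (1) clefts "to Tobias" — the recipient, not what was asked.
Option (2) clefts "in March" — the time, not what was asked.
Option (3) clefts "the damaged microscope" — that matches what the question asks about.
So the congruent reply is (3).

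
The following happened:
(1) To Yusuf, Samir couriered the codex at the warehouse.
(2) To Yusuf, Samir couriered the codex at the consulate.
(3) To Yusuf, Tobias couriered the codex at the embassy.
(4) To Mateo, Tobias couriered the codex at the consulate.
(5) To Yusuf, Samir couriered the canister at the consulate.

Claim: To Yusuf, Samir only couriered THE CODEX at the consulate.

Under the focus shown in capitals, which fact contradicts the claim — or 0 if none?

The capitals mark "the codex" as focus. So "only" rules out other things, with the rest (same agent, recipient, setting (Samir / Yusuf / at the consulate)) as background.
Fact (5) matches on same agent, recipient, setting (Samir / Yusuf / at the consulate), but has thing = the canister instead. That refutes the claim.

5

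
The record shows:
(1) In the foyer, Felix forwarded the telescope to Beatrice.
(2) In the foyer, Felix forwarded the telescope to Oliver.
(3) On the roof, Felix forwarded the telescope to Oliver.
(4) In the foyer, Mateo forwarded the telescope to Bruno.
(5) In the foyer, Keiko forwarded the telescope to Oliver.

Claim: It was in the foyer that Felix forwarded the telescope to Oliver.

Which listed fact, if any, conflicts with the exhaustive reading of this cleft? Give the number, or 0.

Focus of the cleft: "in the foyer" (the setting). Presupposed background: same agent, thing, recipient (Felix / the telescope / Oliver).
Exhaustivity: in the foyer is the only setting satisfying that background.
But fact (3) also has same agent, thing, recipient (Felix / the telescope / Oliver), with setting = on the roof — so the exhaustive reading fails.

3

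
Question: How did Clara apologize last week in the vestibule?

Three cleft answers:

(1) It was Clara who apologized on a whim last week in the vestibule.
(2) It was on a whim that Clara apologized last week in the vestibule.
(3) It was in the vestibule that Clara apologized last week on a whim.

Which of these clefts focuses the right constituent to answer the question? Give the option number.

The question word "how" targets the manner.
Option (1) clefts "Clara" — the subject (agent), not what was asked.
Option (2) clefts "on a whim" — that matches what the question asks about.
Option (3) clefts "in the vestibule" — the location, not what was asked.
So the congruent reply is (2).

2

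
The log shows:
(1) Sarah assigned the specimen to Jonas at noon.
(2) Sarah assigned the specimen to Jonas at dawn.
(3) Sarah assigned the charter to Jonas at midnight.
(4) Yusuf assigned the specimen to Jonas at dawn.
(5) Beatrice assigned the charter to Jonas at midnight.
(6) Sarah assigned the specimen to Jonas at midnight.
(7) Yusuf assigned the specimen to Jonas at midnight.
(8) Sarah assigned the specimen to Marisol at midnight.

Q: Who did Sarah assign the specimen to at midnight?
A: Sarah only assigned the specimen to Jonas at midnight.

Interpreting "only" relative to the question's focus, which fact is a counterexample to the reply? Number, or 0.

Answering "Who did ... to ...?" puts focus on the recipient — here, "Jonas".
"Only" then excludes alternative recipients while the background — Sarah as agent and the specimen as thing and at midnight as setting — is held fixed.
Fact (8) shares the background with a different recipient (Marisol) — counterexample.
(Fact (1) would refute a reading with focus on the setting — but that is not what the question asks.)

8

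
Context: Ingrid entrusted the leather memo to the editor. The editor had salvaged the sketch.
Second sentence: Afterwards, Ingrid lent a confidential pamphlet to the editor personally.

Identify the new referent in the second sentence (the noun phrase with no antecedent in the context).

a confidential pamphlet

"Ingrid" and "the editor" in the second sentence are given — already mentioned in the context.
"a confidential pamphlet" has no antecedent in the context; it is discourse-new (the indefinite article also signals a new referent).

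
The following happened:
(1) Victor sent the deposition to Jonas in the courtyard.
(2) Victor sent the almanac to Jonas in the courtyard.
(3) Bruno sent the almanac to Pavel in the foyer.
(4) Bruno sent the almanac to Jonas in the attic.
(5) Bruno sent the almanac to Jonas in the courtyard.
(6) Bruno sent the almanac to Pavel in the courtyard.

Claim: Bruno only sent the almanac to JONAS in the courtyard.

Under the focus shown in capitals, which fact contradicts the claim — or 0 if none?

Focus (in capitals) is "Jonas" — the recipient. "Only" excludes alternative recipients while holding fixed Bruno as agent and the almanac as thing and in the courtyard as setting.
Fact (6) shares the background but differs in recipient (Pavel) — a counterexample.

6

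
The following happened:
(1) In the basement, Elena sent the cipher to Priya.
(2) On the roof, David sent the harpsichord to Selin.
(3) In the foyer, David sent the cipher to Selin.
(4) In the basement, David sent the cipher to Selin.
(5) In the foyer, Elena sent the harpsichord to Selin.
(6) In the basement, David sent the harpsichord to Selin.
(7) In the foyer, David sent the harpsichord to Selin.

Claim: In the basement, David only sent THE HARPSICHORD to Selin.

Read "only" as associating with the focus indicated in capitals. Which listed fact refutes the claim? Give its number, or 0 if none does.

The capitals mark "the harpsichord" as focus. So "only" rules out other things, with the rest (agent = David, recipient = Selin, setting = in the basement) as background.
Fact (4) shares the background but differs in thing (the cipher) — a counterexample.

4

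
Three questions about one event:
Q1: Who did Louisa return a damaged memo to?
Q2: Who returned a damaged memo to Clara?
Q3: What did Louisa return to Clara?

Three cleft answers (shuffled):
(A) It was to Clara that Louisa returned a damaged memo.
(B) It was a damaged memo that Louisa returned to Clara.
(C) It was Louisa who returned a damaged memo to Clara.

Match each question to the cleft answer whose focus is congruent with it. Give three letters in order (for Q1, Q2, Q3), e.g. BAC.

ACB

Q1 asks about the recipient; cleft (A) focuses "to Clara", which is the recipient — so Q1 → A.
Q2 asks about the subject (agent); cleft (C) focuses "Louisa", which is the subject (agent) — so Q2 → C.
Q3 asks about the direct object; cleft (B) focuses "a damaged memo", which is the direct object — so Q3 → B.
Mapping: Q1→A, Q2→C, Q3→B.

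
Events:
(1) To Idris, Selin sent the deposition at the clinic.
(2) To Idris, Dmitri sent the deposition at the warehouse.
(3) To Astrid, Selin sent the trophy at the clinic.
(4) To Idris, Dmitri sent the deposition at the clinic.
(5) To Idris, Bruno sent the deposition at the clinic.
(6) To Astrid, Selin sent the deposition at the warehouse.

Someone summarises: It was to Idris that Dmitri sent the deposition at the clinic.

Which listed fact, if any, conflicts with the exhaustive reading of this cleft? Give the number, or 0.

The cleft puts "Idris" in focus and presupposes the open proposition with agent = Dmitri, thing = the deposition, setting = at the clinic.
Exhaustivity: Idris is the only recipient satisfying that background.
Every other fact differs from the presupposition on some backgrounded slot, so none challenges the exhaustivity.

0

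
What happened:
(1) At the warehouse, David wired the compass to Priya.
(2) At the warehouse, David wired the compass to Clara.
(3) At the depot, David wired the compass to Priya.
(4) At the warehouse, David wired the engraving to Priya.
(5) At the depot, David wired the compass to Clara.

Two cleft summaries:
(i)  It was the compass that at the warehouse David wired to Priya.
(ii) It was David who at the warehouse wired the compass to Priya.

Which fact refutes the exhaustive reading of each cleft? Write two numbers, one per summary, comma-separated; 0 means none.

(i): focus "the compass". Looking for David as agent and Priya as recipient and at the warehouse as setting with some other thing — fact (4) has the engraving there. Refuted.
(ii): focus "David". No fact shares the compass as thing and Priya as recipient and at the warehouse as setting with a different agent. 0.

4, 0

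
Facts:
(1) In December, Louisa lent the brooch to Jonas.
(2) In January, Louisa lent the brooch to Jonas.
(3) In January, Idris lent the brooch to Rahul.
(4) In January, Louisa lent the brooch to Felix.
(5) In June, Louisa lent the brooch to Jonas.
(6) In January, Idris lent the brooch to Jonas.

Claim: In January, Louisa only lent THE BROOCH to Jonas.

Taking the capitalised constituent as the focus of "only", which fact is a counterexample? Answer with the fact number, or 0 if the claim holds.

0

The capitals mark "the brooch" as focus. So "only" rules out other things, with the rest (same agent, recipient, setting (Louisa / Jonas / in January)) as background.
No fact matches same agent, recipient, setting (Louisa / Jonas / in January) with a different thing — every other fact differs on at least one backgrounded slot. So no fact refutes it.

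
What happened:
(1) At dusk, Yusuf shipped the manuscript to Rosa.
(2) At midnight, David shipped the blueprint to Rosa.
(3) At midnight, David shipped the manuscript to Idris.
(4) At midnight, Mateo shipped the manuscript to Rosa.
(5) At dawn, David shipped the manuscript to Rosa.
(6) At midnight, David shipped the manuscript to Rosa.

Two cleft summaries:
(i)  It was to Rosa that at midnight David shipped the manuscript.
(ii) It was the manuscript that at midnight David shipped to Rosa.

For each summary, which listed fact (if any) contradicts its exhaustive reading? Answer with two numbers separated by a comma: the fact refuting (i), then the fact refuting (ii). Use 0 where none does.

Summary (i) focuses "Rosa" (the recipient); background agent = David, thing = the manuscript, setting = at midnight. Fact (3) matches that background with recipient = Idris — refutes (i).
Summary (ii) focuses "the manuscript" (the thing); background agent = David, recipient = Rosa, setting = at midnight. Fact (2) matches that background with thing = the blueprint — refutes (ii).

3, 2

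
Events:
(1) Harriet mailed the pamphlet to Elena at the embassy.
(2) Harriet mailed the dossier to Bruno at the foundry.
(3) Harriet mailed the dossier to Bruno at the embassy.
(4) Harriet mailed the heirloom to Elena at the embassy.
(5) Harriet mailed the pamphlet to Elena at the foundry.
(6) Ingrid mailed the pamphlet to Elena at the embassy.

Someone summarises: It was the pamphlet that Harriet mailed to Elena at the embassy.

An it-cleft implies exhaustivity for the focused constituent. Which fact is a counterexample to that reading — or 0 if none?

Focus of the cleft: "the pamphlet" (the thing). Presupposed background: Harriet as agent and Elena as recipient and at the embassy as setting.
Exhaustivity: the pamphlet is the only thing satisfying that background.
Fact (4) shares the background but with thing = the heirloom; exhaustivity is violated.

4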